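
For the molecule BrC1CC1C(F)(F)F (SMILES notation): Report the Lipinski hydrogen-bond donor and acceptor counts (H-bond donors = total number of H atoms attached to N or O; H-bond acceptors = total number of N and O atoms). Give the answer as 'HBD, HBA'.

Donors: find every N or O and count the H atoms it carries.
  (no N or O atoms present)
Lipinski HBD = 0.
Acceptors: N atoms = 0, O atoms = 0 → HBA = 0.

0, 0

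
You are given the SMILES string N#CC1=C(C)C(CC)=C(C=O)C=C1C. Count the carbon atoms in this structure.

Count every carbon token in the SMILES (each C, including those in ring-closure positions and inside branches).
Carbon count: 12.

12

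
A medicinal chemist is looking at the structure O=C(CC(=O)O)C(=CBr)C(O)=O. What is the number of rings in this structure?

0

In SMILES, each pair of matching ring-closure digits denotes one ring-closing bond; the number of such bonds equals the number of independent rings.
Ring-closure bonds here: 0.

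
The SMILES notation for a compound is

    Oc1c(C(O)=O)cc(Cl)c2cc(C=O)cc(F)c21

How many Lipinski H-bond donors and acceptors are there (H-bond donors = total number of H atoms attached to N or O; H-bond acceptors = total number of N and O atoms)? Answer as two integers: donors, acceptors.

2, 4

Donors: find every N or O and count the H atoms it carries.
  atom 1 (O): bond orders sum to 1 → 1 H
  atom 5 (O): bond orders sum to 1 → 1 H
  atom 6 (O): bond orders sum to 2 → 0 H
  atom 14 (O): bond orders sum to 2 → 0 H
Lipinski HBD = 2.
Acceptors: N atoms = 0, O atoms = 4 → HBA = 4.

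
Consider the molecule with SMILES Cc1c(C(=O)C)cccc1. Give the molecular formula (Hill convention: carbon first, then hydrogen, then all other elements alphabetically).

Walk through each heavy atom and fill implicit hydrogens from standard valence (C 4, N 3, O 2, S 2, halogen 1); for lowercase aromatic atoms, an aromatic c carries 1 H when it has two neighbours and 0 H with three, and aromatic n carries 0 H:
  atom 1: C, bond orders sum to 1 (valence 4) → 3 H
  atom 2: aromatic c, 3 neighbours → 0 H
  atom 3: aromatic c, 3 neighbours → 0 H
  atom 4: C, bond orders sum to 4 (valence 4) → 0 H
  atom 5: O, bond orders sum to 2 (valence 2) → 0 H
  atom 6: C, bond orders sum to 1 (valence 4) → 3 H
  atom 7: aromatic c, 2 neighbours → 1 H
  atom 8: aromatic c, 2 neighbours → 1 H
  atom 9: aromatic c, 2 neighbours → 1 H
  atom 10: aromatic c, 2 neighbours → 1 H
Totals → C:9, H:10, O:1.

C9H10O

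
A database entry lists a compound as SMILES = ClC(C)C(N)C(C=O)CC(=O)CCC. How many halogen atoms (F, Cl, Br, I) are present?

Halogen atoms appear at heavy-atom position 1 (1×Cl).
Other groups present: 1 aldehyde, 1 ketone, 1 primary amine.
Halogen count: 1.

1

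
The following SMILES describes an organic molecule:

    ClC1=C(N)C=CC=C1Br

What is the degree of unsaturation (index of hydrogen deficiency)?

Degree of unsaturation = (number of rings) + (number of π bonds).
Ring closures in the SMILES: 1.
π bonds: 3 double bonds (each 1 DoU) → 3 DoU from unsaturation.
Total DoU = 1 + 3 = 4.

4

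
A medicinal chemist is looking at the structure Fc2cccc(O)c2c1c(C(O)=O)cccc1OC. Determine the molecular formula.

Walk through each heavy atom and fill implicit hydrogens from standard valence (C 4, N 3, O 2, S 2, halogen 1); for lowercase aromatic atoms, an aromatic c carries 1 H when it has two neighbours and 0 H with three, and aromatic n carries 0 H:
  atom 1: F (halogen, monovalent) → 0 H
  atom 2: aromatic c, 3 neighbours → 0 H
  atom 3: aromatic c, 2 neighbours → 1 H
  atom 4: aromatic c, 2 neighbours → 1 H
  atom 5: aromatic c, 2 neighbours → 1 H
  atom 6: aromatic c, 3 neighbours → 0 H
  atom 7: O, bond orders sum to 1 (valence 2) → 1 H
  atom 8: aromatic c, 3 neighbours → 0 H
  atom 9: aromatic c, 3 neighbours → 0 H
  atom 10: aromatic c, 3 neighbours → 0 H
  atom 11: C, bond orders sum to 4 (valence 4) → 0 H
  atom 12: O, bond orders sum to 1 (valence 2) → 1 H
  atom 13: O, bond orders sum to 2 (valence 2) → 0 H
  atom 14: aromatic c, 2 neighbours → 1 H
  atom 15: aromatic c, 2 neighbours → 1 H
  atom 16: aromatic c, 2 neighbours → 1 H
  atom 17: aromatic c, 3 neighbours → 0 H
  atom 18: O, bond orders sum to 2 (valence 2) → 0 H
  atom 19: C, bond orders sum to 1 (valence 4) → 3 H
Totals → C:14, H:11, F:1, O:4.

C14H11FO4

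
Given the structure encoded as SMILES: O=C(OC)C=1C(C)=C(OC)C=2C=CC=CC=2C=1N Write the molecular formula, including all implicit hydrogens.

C14H15NO3

Walk through each heavy atom and fill implicit hydrogens from standard valence (C 4, N 3, O 2, S 2, halogen 1):
  atom 1: O, bond orders sum to 2 (valence 2) → 0 H
  atom 2: C, bond orders sum to 4 (valence 4) → 0 H
  atom 3: O, bond orders sum to 2 (valence 2) → 0 H
  atom 4: C, bond orders sum to 1 (valence 4) → 3 H
  atom 5: C, bond orders sum to 4 (valence 4) → 0 H
  atom 6: C, bond orders sum to 4 (valence 4) → 0 H
  atom 7: C, bond orders sum to 1 (valence 4) → 3 H
  atom 8: C, bond orders sum to 4 (valence 4) → 0 H
  atom 9: O, bond orders sum to 2 (valence 2) → 0 H
  atom 10: C, bond orders sum to 1 (valence 4) → 3 H
  atom 11: C, bond orders sum to 4 (valence 4) → 0 H
  atom 12: C, bond orders sum to 3 (valence 4) → 1 H
  atom 13: C, bond orders sum to 3 (valence 4) → 1 H
  atom 14: C, bond orders sum to 3 (valence 4) → 1 H
  atom 15: C, bond orders sum to 3 (valence 4) → 1 H
  atom 16: C, bond orders sum to 4 (valence 4) → 0 H
  atom 17: C, bond orders sum to 4 (valence 4) → 0 H
  atom 18: N, bond orders sum to 1 (valence 3) → 2 H
Totals → C:14, H:15, N:1, O:3.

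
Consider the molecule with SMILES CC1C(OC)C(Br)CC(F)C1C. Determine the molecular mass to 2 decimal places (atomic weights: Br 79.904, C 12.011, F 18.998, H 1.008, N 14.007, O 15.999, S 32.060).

First, the molecular formula is C9H16BrFO (counting implicit H from valence).
  Br: 1 × 79.904 = 79.904
  C: 9 × 12.011 = 108.099
  F: 1 × 18.998 = 18.998
  H: 16 × 1.008 = 16.128
  O: 1 × 15.999 = 15.999
Sum: 1×79.904 + 9×12.011 + 1×18.998 + 16×1.008 + 1×15.999 = 239.128 → 239.13 g/mol.

239.13 g/mol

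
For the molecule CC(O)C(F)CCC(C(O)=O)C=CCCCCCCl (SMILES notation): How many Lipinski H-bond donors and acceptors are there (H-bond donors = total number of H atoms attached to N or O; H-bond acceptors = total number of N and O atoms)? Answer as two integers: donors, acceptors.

2, 3

Donors: find every N or O and count the H atoms it carries.
  atom 3 (O): bond orders sum to 1 → 1 H
  atom 10 (O): bond orders sum to 1 → 1 H
  atom 11 (O): bond orders sum to 2 → 0 H
Lipinski HBD = 2.
Acceptors: N atoms = 0, O atoms = 3 → HBA = 3.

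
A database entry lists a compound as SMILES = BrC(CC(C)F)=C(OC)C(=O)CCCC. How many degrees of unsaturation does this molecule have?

Molecular formula: C11H18BrFO2.
DoU = (2C + 2 + N − H − X) / 2, where X is the halogen count and O/S are ignored.
    = (2·11 + 2 + 0 − 18 − 2) / 2 = 4 / 2 = 2.

2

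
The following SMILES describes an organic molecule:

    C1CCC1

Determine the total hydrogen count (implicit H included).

Walk through each heavy atom and fill implicit hydrogens from standard valence (C 4, N 3, O 2, S 2, halogen 1):
  atom 1: C, bond orders sum to 2 (valence 4) → 2 H
  atom 2: C, bond orders sum to 2 (valence 4) → 2 H
  atom 3: C, bond orders sum to 2 (valence 4) → 2 H
  atom 4: C, bond orders sum to 2 (valence 4) → 2 H
Total hydrogens: 8.

8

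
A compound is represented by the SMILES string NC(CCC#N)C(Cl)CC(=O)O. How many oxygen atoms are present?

Scan the SMILES for O atoms (remember two-letter symbols like Cl and Br are single atoms).
Oxygen count: 2.

2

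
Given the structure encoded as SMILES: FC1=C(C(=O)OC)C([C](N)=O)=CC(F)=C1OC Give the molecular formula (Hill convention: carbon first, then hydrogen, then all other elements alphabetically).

Walk through each heavy atom and fill implicit hydrogens from standard valence (C 4, N 3, O 2, S 2, halogen 1):
  atom 1: F (halogen, monovalent) → 0 H
  atom 2: C, bond orders sum to 4 (valence 4) → 0 H
  atom 3: C, bond orders sum to 4 (valence 4) → 0 H
  atom 4: C, bond orders sum to 4 (valence 4) → 0 H
  atom 5: O, bond orders sum to 2 (valence 2) → 0 H
  atom 6: O, bond orders sum to 2 (valence 2) → 0 H
  atom 7: C, bond orders sum to 1 (valence 4) → 3 H
  atom 8: C, bond orders sum to 4 (valence 4) → 0 H
  atom 9: C with explicit H count 0
  atom 10: N, bond orders sum to 1 (valence 3) → 2 H
  atom 11: O, bond orders sum to 2 (valence 2) → 0 H
  atom 12: C, bond orders sum to 3 (valence 4) → 1 H
  atom 13: C, bond orders sum to 4 (valence 4) → 0 H
  atom 14: F (halogen, monovalent) → 0 H
  atom 15: C, bond orders sum to 4 (valence 4) → 0 H
  atom 16: O, bond orders sum to 2 (valence 2) → 0 H
  atom 17: C, bond orders sum to 1 (valence 4) → 3 H
Totals → C:10, H:9, F:2, N:1, O:4.

C10H9F2NO4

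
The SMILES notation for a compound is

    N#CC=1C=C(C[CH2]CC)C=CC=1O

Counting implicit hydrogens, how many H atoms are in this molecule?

13

Walk through each heavy atom and fill implicit hydrogens from standard valence (C 4, N 3, O 2, S 2, halogen 1):
  atom 1: N, bond orders sum to 3 (valence 3) → 0 H
  atom 2: C, bond orders sum to 4 (valence 4) → 0 H
  atom 3: C, bond orders sum to 4 (valence 4) → 0 H
  atom 4: C, bond orders sum to 3 (valence 4) → 1 H
  atom 5: C, bond orders sum to 4 (valence 4) → 0 H
  atom 6: C, bond orders sum to 2 (valence 4) → 2 H
  atom 7: C with explicit H count 2
  atom 8: C, bond orders sum to 2 (valence 4) → 2 H
  atom 9: C, bond orders sum to 1 (valence 4) → 3 H
  atom 10: C, bond orders sum to 3 (valence 4) → 1 H
  atom 11: C, bond orders sum to 3 (valence 4) → 1 H
  atom 12: C, bond orders sum to 4 (valence 4) → 0 H
  atom 13: O, bond orders sum to 1 (valence 2) → 1 H
Total hydrogens: 13.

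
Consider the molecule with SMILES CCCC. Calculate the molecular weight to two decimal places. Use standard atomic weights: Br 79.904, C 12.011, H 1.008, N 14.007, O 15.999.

58.12 g/mol

First, the molecular formula is C4H10 (counting implicit H from valence).
  C: 4 × 12.011 = 48.044
  H: 10 × 1.008 = 10.080
Sum: 4×12.011 + 10×1.008 = 58.124 → 58.12 g/mol.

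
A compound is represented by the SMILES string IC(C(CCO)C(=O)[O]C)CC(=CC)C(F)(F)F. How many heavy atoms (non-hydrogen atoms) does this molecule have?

Every atom symbol written in the SMILES (organic subset) is one heavy atom; implicit H are not written.
Heavy atoms by element → C:11, F:3, I:1, O:3.
Total: 18.

18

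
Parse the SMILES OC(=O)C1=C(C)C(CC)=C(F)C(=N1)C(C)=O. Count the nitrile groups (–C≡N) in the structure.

Scan the SMILES for the nitrile motif — none present.
Groups that are present: 1 carboxylic acid, 1 ketone.

0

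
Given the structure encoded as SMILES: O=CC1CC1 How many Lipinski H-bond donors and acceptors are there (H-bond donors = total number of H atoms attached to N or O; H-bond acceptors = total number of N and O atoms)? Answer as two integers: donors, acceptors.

0, 1

Donors: find every N or O and count the H atoms it carries.
  atom 1 (O): bond orders sum to 2 → 0 H
Lipinski HBD = 0.
Acceptors: N atoms = 0, O atoms = 1 → HBA = 1.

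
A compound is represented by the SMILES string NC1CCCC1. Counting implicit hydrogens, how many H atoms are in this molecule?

11

Walk through each heavy atom and fill implicit hydrogens from standard valence (C 4, N 3, O 2, S 2, halogen 1):
  atom 1: N, bond orders sum to 1 (valence 3) → 2 H
  atom 2: C, bond orders sum to 3 (valence 4) → 1 H
  atom 3: C, bond orders sum to 2 (valence 4) → 2 H
  atom 4: C, bond orders sum to 2 (valence 4) → 2 H
  atom 5: C, bond orders sum to 2 (valence 4) → 2 H
  atom 6: C, bond orders sum to 2 (valence 4) → 2 H
Total hydrogens: 11.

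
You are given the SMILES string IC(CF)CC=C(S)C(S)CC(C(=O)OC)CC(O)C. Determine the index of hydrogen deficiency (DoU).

2

Degree of unsaturation = (number of rings) + (number of π bonds).
Ring closures in the SMILES: 0.
π bonds: 2 double bonds (each 1 DoU) → 2 DoU from unsaturation.
Total DoU = 0 + 2 = 2.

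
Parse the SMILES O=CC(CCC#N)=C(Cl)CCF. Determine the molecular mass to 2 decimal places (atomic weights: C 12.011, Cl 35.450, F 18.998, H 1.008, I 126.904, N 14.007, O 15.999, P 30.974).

189.61 g/mol

First, the molecular formula is C8H9ClFNO (counting implicit H from valence).
  C: 8 × 12.011 = 96.088
  Cl: 1 × 35.450 = 35.450
  F: 1 × 18.998 = 18.998
  H: 9 × 1.008 = 9.072
  N: 1 × 14.007 = 14.007
  O: 1 × 15.999 = 15.999
Sum: 8×12.011 + 1×35.450 + 1×18.998 + 9×1.008 + 1×14.007 + 1×15.999 = 189.614 → 189.61 g/mol.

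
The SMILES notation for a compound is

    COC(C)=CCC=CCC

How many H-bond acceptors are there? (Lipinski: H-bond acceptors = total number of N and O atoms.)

N atoms: 0; O atoms: 1.
Lipinski HBA = 0 + 1 = 1.

1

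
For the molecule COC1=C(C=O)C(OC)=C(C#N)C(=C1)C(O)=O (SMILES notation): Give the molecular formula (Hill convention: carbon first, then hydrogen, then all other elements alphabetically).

C11H9NO5

Walk through each heavy atom and fill implicit hydrogens from standard valence (C 4, N 3, O 2, S 2, halogen 1):
  atom 1: C, bond orders sum to 1 (valence 4) → 3 H
  atom 2: O, bond orders sum to 2 (valence 2) → 0 H
  atom 3: C, bond orders sum to 4 (valence 4) → 0 H
  atom 4: C, bond orders sum to 4 (valence 4) → 0 H
  atom 5: C, bond orders sum to 3 (valence 4) → 1 H
  atom 6: O, bond orders sum to 2 (valence 2) → 0 H
  atom 7: C, bond orders sum to 4 (valence 4) → 0 H
  atom 8: O, bond orders sum to 2 (valence 2) → 0 H
  atom 9: C, bond orders sum to 1 (valence 4) → 3 H
  atom 10: C, bond orders sum to 4 (valence 4) → 0 H
  atom 11: C, bond orders sum to 4 (valence 4) → 0 H
  atom 12: N, bond orders sum to 3 (valence 3) → 0 H
  atom 13: C, bond orders sum to 4 (valence 4) → 0 H
  atom 14: C, bond orders sum to 3 (valence 4) → 1 H
  atom 15: C, bond orders sum to 4 (valence 4) → 0 H
  atom 16: O, bond orders sum to 1 (valence 2) → 1 H
  atom 17: O, bond orders sum to 2 (valence 2) → 0 H
Totals → C:11, H:9, N:1, O:5.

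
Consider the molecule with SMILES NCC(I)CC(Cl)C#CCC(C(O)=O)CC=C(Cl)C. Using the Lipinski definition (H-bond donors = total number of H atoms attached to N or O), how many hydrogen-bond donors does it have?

3

Donors: find every N or O and count the H atoms it carries.
  atom 1 (N): bond orders sum to 1 → 2 H
  atom 13 (O): bond orders sum to 1 → 1 H
  atom 14 (O): bond orders sum to 2 → 0 H
Lipinski HBD = 3.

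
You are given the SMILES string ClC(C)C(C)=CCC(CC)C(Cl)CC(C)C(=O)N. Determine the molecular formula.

Walk through each heavy atom and fill implicit hydrogens from standard valence (C 4, N 3, O 2, S 2, halogen 1):
  atom 1: Cl (halogen, monovalent) → 0 H
  atom 2: C, bond orders sum to 3 (valence 4) → 1 H
  atom 3: C, bond orders sum to 1 (valence 4) → 3 H
  atom 4: C, bond orders sum to 4 (valence 4) → 0 H
  atom 5: C, bond orders sum to 1 (valence 4) → 3 H
  atom 6: C, bond orders sum to 3 (valence 4) → 1 H
  atom 7: C, bond orders sum to 2 (valence 4) → 2 H
  atom 8: C, bond orders sum to 3 (valence 4) → 1 H
  atom 9: C, bond orders sum to 2 (valence 4) → 2 H
  atom 10: C, bond orders sum to 1 (valence 4) → 3 H
  atom 11: C, bond orders sum to 3 (valence 4) → 1 H
  atom 12: Cl (halogen, monovalent) → 0 H
  atom 13: C, bond orders sum to 2 (valence 4) → 2 H
  atom 14: C, bond orders sum to 3 (valence 4) → 1 H
  atom 15: C, bond orders sum to 1 (valence 4) → 3 H
  atom 16: C, bond orders sum to 4 (valence 4) → 0 H
  atom 17: O, bond orders sum to 2 (valence 2) → 0 H
  atom 18: N, bond orders sum to 1 (valence 3) → 2 H
Totals → C:14, H:25, Cl:2, N:1, O:1.

C14H25Cl2NO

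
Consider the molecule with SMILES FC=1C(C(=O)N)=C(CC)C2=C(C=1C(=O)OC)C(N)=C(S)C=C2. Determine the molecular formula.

C15H15FN2O3S

Walk through each heavy atom and fill implicit hydrogens from standard valence (C 4, N 3, O 2, S 2, halogen 1):
  atom 1: F (halogen, monovalent) → 0 H
  atom 2: C, bond orders sum to 4 (valence 4) → 0 H
  atom 3: C, bond orders sum to 4 (valence 4) → 0 H
  atom 4: C, bond orders sum to 4 (valence 4) → 0 H
  atom 5: O, bond orders sum to 2 (valence 2) → 0 H
  atom 6: N, bond orders sum to 1 (valence 3) → 2 H
  atom 7: C, bond orders sum to 4 (valence 4) → 0 H
  atom 8: C, bond orders sum to 2 (valence 4) → 2 H
  atom 9: C, bond orders sum to 1 (valence 4) → 3 H
  atom 10: C, bond orders sum to 4 (valence 4) → 0 H
  atom 11: C, bond orders sum to 4 (valence 4) → 0 H
  atom 12: C, bond orders sum to 4 (valence 4) → 0 H
  atom 13: C, bond orders sum to 4 (valence 4) → 0 H
  atom 14: O, bond orders sum to 2 (valence 2) → 0 H
  atom 15: O, bond orders sum to 2 (valence 2) → 0 H
  atom 16: C, bond orders sum to 1 (valence 4) → 3 H
  atom 17: C, bond orders sum to 4 (valence 4) → 0 H
  atom 18: N, bond orders sum to 1 (valence 3) → 2 H
  atom 19: C, bond orders sum to 4 (valence 4) → 0 H
  atom 20: S, bond orders sum to 1 (valence 2) → 1 H
  atom 21: C, bond orders sum to 3 (valence 4) → 1 H
  atom 22: C, bond orders sum to 3 (valence 4) → 1 H
Totals → C:15, H:15, F:1, N:2, O:3, S:1.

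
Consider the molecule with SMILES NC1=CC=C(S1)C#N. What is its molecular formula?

Walk through each heavy atom and fill implicit hydrogens from standard valence (C 4, N 3, O 2, S 2, halogen 1):
  atom 1: N, bond orders sum to 1 (valence 3) → 2 H
  atom 2: C, bond orders sum to 4 (valence 4) → 0 H
  atom 3: C, bond orders sum to 3 (valence 4) → 1 H
  atom 4: C, bond orders sum to 3 (valence 4) → 1 H
  atom 5: C, bond orders sum to 4 (valence 4) → 0 H
  atom 6: S, bond orders sum to 2 (valence 2) → 0 H
  atom 7: C, bond orders sum to 4 (valence 4) → 0 H
  atom 8: N, bond orders sum to 3 (valence 3) → 0 H
Totals → C:5, H:4, N:2, S:1.

C5H4N2S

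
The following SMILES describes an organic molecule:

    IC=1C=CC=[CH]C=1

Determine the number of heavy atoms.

Every atom symbol written in the SMILES (organic subset) is one heavy atom; implicit H are not written.
Heavy atoms by element → C:6, I:1.
Total: 7.

7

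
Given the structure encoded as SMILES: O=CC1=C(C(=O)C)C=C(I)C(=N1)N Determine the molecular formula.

Walk through each heavy atom and fill implicit hydrogens from standard valence (C 4, N 3, O 2, S 2, halogen 1):
  atom 1: O, bond orders sum to 2 (valence 2) → 0 H
  atom 2: C, bond orders sum to 3 (valence 4) → 1 H
  atom 3: C, bond orders sum to 4 (valence 4) → 0 H
  atom 4: C, bond orders sum to 4 (valence 4) → 0 H
  atom 5: C, bond orders sum to 4 (valence 4) → 0 H
  atom 6: O, bond orders sum to 2 (valence 2) → 0 H
  atom 7: C, bond orders sum to 1 (valence 4) → 3 H
  atom 8: C, bond orders sum to 3 (valence 4) → 1 H
  atom 9: C, bond orders sum to 4 (valence 4) → 0 H
  atom 10: I (halogen, monovalent) → 0 H
  atom 11: C, bond orders sum to 4 (valence 4) → 0 H
  atom 12: N, bond orders sum to 3 (valence 3) → 0 H
  atom 13: N, bond orders sum to 1 (valence 3) → 2 H
Totals → C:8, H:7, I:1, N:2, O:2.
In Hill order: C8H7IN2O2.

C8H7IN2O2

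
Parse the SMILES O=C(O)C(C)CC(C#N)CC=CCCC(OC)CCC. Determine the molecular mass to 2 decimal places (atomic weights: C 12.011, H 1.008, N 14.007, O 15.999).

First, the molecular formula is C16H27NO3 (counting implicit H from valence).
  C: 16 × 12.011 = 192.176
  H: 27 × 1.008 = 27.216
  N: 1 × 14.007 = 14.007
  O: 3 × 15.999 = 47.997
Sum: 16×12.011 + 27×1.008 + 1×14.007 + 3×15.999 = 281.396 → 281.40 g/mol.

281.40 g/mol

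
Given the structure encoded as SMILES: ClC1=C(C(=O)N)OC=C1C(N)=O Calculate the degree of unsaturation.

Degree of unsaturation = (number of rings) + (number of π bonds).
Ring closures in the SMILES: 1.
π bonds: 4 double bonds (each 1 DoU) → 4 DoU from unsaturation.
Total DoU = 1 + 4 = 5.

5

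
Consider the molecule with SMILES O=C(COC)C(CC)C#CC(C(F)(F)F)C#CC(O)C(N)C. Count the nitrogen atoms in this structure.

Scan the SMILES for N atoms (remember two-letter symbols like Cl and Br are single atoms).
Nitrogen count: 1.

1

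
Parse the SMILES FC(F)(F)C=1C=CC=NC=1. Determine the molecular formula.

C6H4F3N

Walk through each heavy atom and fill implicit hydrogens from standard valence (C 4, N 3, O 2, S 2, halogen 1):
  atom 1: F (halogen, monovalent) → 0 H
  atom 2: C, bond orders sum to 4 (valence 4) → 0 H
  atom 3: F (halogen, monovalent) → 0 H
  atom 4: F (halogen, monovalent) → 0 H
  atom 5: C, bond orders sum to 4 (valence 4) → 0 H
  atom 6: C, bond orders sum to 3 (valence 4) → 1 H
  atom 7: C, bond orders sum to 3 (valence 4) → 1 H
  atom 8: C, bond orders sum to 3 (valence 4) → 1 H
  atom 9: N, bond orders sum to 3 (valence 3) → 0 H
  atom 10: C, bond orders sum to 3 (valence 4) → 1 H
Totals → C:6, H:4, F:3, N:1.
In Hill order: C6H4F3N.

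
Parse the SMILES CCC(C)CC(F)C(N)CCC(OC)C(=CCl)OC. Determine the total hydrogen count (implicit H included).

27

Walk through each heavy atom and fill implicit hydrogens from standard valence (C 4, N 3, O 2, S 2, halogen 1):
  atom 1: C, bond orders sum to 1 (valence 4) → 3 H
  atom 2: C, bond orders sum to 2 (valence 4) → 2 H
  atom 3: C, bond orders sum to 3 (valence 4) → 1 H
  atom 4: C, bond orders sum to 1 (valence 4) → 3 H
  atom 5: C, bond orders sum to 2 (valence 4) → 2 H
  atom 6: C, bond orders sum to 3 (valence 4) → 1 H
  atom 7: F (halogen, monovalent) → 0 H
  atom 8: C, bond orders sum to 3 (valence 4) → 1 H
  atom 9: N, bond orders sum to 1 (valence 3) → 2 H
  atom 10: C, bond orders sum to 2 (valence 4) → 2 H
  atom 11: C, bond orders sum to 2 (valence 4) → 2 H
  atom 12: C, bond orders sum to 3 (valence 4) → 1 H
  atom 13: O, bond orders sum to 2 (valence 2) → 0 H
  atom 14: C, bond orders sum to 1 (valence 4) → 3 H
  atom 15: C, bond orders sum to 4 (valence 4) → 0 H
  atom 16: C, bond orders sum to 3 (valence 4) → 1 H
  atom 17: Cl (halogen, monovalent) → 0 H
  atom 18: O, bond orders sum to 2 (valence 2) → 0 H
  atom 19: C, bond orders sum to 1 (valence 4) → 3 H
Total hydrogens: 27.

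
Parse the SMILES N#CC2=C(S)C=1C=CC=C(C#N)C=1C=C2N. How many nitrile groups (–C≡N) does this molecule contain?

2

The nitrile motif appears at heavy-atom positions 2, 11 in the SMILES.
Other groups present: 1 primary amine, 1 thiol.
Nitrile count: 2.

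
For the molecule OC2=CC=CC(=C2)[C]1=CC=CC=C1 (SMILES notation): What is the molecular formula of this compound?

Walk through each heavy atom and fill implicit hydrogens from standard valence (C 4, N 3, O 2, S 2, halogen 1):
  atom 1: O, bond orders sum to 1 (valence 2) → 1 H
  atom 2: C, bond orders sum to 4 (valence 4) → 0 H
  atom 3: C, bond orders sum to 3 (valence 4) → 1 H
  atom 4: C, bond orders sum to 3 (valence 4) → 1 H
  atom 5: C, bond orders sum to 3 (valence 4) → 1 H
  atom 6: C, bond orders sum to 4 (valence 4) → 0 H
  atom 7: C, bond orders sum to 3 (valence 4) → 1 H
  atom 8: C with explicit H count 0
  atom 9: C, bond orders sum to 3 (valence 4) → 1 H
  atom 10: C, bond orders sum to 3 (valence 4) → 1 H
  atom 11: C, bond orders sum to 3 (valence 4) → 1 H
  atom 12: C, bond orders sum to 3 (valence 4) → 1 H
  atom 13: C, bond orders sum to 3 (valence 4) → 1 H
Totals → C:12, H:10, O:1.

C12H10O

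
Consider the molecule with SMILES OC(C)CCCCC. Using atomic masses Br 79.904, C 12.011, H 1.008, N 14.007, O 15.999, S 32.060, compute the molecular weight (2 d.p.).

First, the molecular formula is C7H16O (counting implicit H from valence).
  C: 7 × 12.011 = 84.077
  H: 16 × 1.008 = 16.128
  O: 1 × 15.999 = 15.999
Sum: 7×12.011 + 16×1.008 + 1×15.999 = 116.204 → 116.20 g/mol.

116.20 g/mol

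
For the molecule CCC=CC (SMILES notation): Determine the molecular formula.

C5H10

Walk through each heavy atom and fill implicit hydrogens from standard valence (C 4, N 3, O 2, S 2, halogen 1):
  atom 1: C, bond orders sum to 1 (valence 4) → 3 H
  atom 2: C, bond orders sum to 2 (valence 4) → 2 H
  atom 3: C, bond orders sum to 3 (valence 4) → 1 H
  atom 4: C, bond orders sum to 3 (valence 4) → 1 H
  atom 5: C, bond orders sum to 1 (valence 4) → 3 H
Totals → C:5, H:10.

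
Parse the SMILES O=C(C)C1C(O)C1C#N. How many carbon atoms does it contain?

6

Count every carbon token in the SMILES (each C, including those in ring-closure positions and inside branches).
Carbon count: 6.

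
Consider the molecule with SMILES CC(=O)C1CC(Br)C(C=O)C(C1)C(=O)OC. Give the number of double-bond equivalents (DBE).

4

Degree of unsaturation = (number of rings) + (number of π bonds).
Ring closures in the SMILES: 1.
π bonds: 3 double bonds (each 1 DoU) → 3 DoU from unsaturation.
Total DoU = 1 + 3 = 4.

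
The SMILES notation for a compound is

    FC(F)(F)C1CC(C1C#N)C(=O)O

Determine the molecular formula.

C7H6F3NO2

Walk through each heavy atom and fill implicit hydrogens from standard valence (C 4, N 3, O 2, S 2, halogen 1):
  atom 1: F (halogen, monovalent) → 0 H
  atom 2: C, bond orders sum to 4 (valence 4) → 0 H
  atom 3: F (halogen, monovalent) → 0 H
  atom 4: F (halogen, monovalent) → 0 H
  atom 5: C, bond orders sum to 3 (valence 4) → 1 H
  atom 6: C, bond orders sum to 2 (valence 4) → 2 H
  atom 7: C, bond orders sum to 3 (valence 4) → 1 H
  atom 8: C, bond orders sum to 3 (valence 4) → 1 H
  atom 9: C, bond orders sum to 4 (valence 4) → 0 H
  atom 10: N, bond orders sum to 3 (valence 3) → 0 H
  atom 11: C, bond orders sum to 4 (valence 4) → 0 H
  atom 12: O, bond orders sum to 2 (valence 2) → 0 H
  atom 13: O, bond orders sum to 1 (valence 2) → 1 H
Totals → C:7, H:6, F:3, N:1, O:2.
In Hill order: C7H6F3NO2.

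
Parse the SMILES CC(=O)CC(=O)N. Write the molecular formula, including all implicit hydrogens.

C4H7NO2

Walk through each heavy atom and fill implicit hydrogens from standard valence (C 4, N 3, O 2, S 2, halogen 1):
  atom 1: C, bond orders sum to 1 (valence 4) → 3 H
  atom 2: C, bond orders sum to 4 (valence 4) → 0 H
  atom 3: O, bond orders sum to 2 (valence 2) → 0 H
  atom 4: C, bond orders sum to 2 (valence 4) → 2 H
  atom 5: C, bond orders sum to 4 (valence 4) → 0 H
  atom 6: O, bond orders sum to 2 (valence 2) → 0 H
  atom 7: N, bond orders sum to 1 (valence 3) → 2 H
Totals → C:4, H:7, N:1, O:2.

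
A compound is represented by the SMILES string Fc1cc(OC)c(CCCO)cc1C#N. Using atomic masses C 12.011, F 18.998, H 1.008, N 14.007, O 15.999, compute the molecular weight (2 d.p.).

209.22 g/mol

First, the molecular formula is C11H12FNO2 (counting implicit H from valence).
  C: 11 × 12.011 = 132.121
  F: 1 × 18.998 = 18.998
  H: 12 × 1.008 = 12.096
  N: 1 × 14.007 = 14.007
  O: 2 × 15.999 = 31.998
Sum: 11×12.011 + 1×18.998 + 12×1.008 + 1×14.007 + 2×15.999 = 209.220 → 209.22 g/mol.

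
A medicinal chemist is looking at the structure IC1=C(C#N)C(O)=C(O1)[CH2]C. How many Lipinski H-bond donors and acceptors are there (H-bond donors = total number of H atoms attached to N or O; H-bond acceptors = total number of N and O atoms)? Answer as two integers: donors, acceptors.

Donors: find every N or O and count the H atoms it carries.
  atom 5 (N): bond orders sum to 3 → 0 H
  atom 7 (O): bond orders sum to 1 → 1 H
  atom 9 (O): bond orders sum to 2 → 0 H
Lipinski HBD = 1.
Acceptors: N atoms = 1, O atoms = 2 → HBA = 3.

1, 3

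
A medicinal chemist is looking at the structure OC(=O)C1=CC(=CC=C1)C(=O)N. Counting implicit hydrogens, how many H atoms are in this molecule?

Walk through each heavy atom and fill implicit hydrogens from standard valence (C 4, N 3, O 2, S 2, halogen 1):
  atom 1: O, bond orders sum to 1 (valence 2) → 1 H
  atom 2: C, bond orders sum to 4 (valence 4) → 0 H
  atom 3: O, bond orders sum to 2 (valence 2) → 0 H
  atom 4: C, bond orders sum to 4 (valence 4) → 0 H
  atom 5: C, bond orders sum to 3 (valence 4) → 1 H
  atom 6: C, bond orders sum to 4 (valence 4) → 0 H
  atom 7: C, bond orders sum to 3 (valence 4) → 1 H
  atom 8: C, bond orders sum to 3 (valence 4) → 1 H
  atom 9: C, bond orders sum to 3 (valence 4) → 1 H
  atom 10: C, bond orders sum to 4 (valence 4) → 0 H
  atom 11: O, bond orders sum to 2 (valence 2) → 0 H
  atom 12: N, bond orders sum to 1 (valence 3) → 2 H
Total hydrogens: 7.

7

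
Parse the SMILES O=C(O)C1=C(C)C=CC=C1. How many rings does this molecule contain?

In SMILES, each pair of matching ring-closure digits denotes one ring-closing bond; the number of such bonds equals the number of independent rings.
Ring-closure bonds here: 1.

1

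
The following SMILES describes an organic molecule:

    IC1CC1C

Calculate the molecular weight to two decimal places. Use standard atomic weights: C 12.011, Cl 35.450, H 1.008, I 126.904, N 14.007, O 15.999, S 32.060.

First, the molecular formula is C4H7I (counting implicit H from valence).
  C: 4 × 12.011 = 48.044
  H: 7 × 1.008 = 7.056
  I: 1 × 126.904 = 126.904
Sum: 4×12.011 + 7×1.008 + 1×126.904 = 182.004 → 182.00 g/mol.

182.00 g/mol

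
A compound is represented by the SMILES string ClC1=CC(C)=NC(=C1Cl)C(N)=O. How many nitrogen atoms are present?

Scan the SMILES for N atoms (remember two-letter symbols like Cl and Br are single atoms).
Nitrogen count: 2.

2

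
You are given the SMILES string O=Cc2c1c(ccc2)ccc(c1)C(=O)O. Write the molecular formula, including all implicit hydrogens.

C12H8O3

Walk through each heavy atom and fill implicit hydrogens from standard valence (C 4, N 3, O 2, S 2, halogen 1); for lowercase aromatic atoms, an aromatic c carries 1 H when it has two neighbours and 0 H with three, and aromatic n carries 0 H:
  atom 1: O, bond orders sum to 2 (valence 2) → 0 H
  atom 2: C, bond orders sum to 3 (valence 4) → 1 H
  atom 3: aromatic c, 3 neighbours → 0 H
  atom 4: aromatic c, 3 neighbours → 0 H
  atom 5: aromatic c, 3 neighbours → 0 H
  atom 6: aromatic c, 2 neighbours → 1 H
  atom 7: aromatic c, 2 neighbours → 1 H
  atom 8: aromatic c, 2 neighbours → 1 H
  atom 9: aromatic c, 2 neighbours → 1 H
  atom 10: aromatic c, 2 neighbours → 1 H
  atom 11: aromatic c, 3 neighbours → 0 H
  atom 12: aromatic c, 2 neighbours → 1 H
  atom 13: C, bond orders sum to 4 (valence 4) → 0 H
  atom 14: O, bond orders sum to 2 (valence 2) → 0 H
  atom 15: O, bond orders sum to 1 (valence 2) → 1 H
Totals → C:12, H:8, O:3.
In Hill order: C12H8O3.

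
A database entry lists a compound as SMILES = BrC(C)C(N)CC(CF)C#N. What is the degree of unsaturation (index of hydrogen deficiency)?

2

Molecular formula: C7H12BrFN2.
DoU = (2C + 2 + N − H − X) / 2, where X is the halogen count and O/S are ignored.
    = (2·7 + 2 + 2 − 12 − 2) / 2 = 4 / 2 = 2.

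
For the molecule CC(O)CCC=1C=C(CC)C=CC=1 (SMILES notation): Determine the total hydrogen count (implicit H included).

18

Walk through each heavy atom and fill implicit hydrogens from standard valence (C 4, N 3, O 2, S 2, halogen 1):
  atom 1: C, bond orders sum to 1 (valence 4) → 3 H
  atom 2: C, bond orders sum to 3 (valence 4) → 1 H
  atom 3: O, bond orders sum to 1 (valence 2) → 1 H
  atom 4: C, bond orders sum to 2 (valence 4) → 2 H
  atom 5: C, bond orders sum to 2 (valence 4) → 2 H
  atom 6: C, bond orders sum to 4 (valence 4) → 0 H
  atom 7: C, bond orders sum to 3 (valence 4) → 1 H
  atom 8: C, bond orders sum to 4 (valence 4) → 0 H
  atom 9: C, bond orders sum to 2 (valence 4) → 2 H
  atom 10: C, bond orders sum to 1 (valence 4) → 3 H
  atom 11: C, bond orders sum to 3 (valence 4) → 1 H
  atom 12: C, bond orders sum to 3 (valence 4) → 1 H
  atom 13: C, bond orders sum to 3 (valence 4) → 1 H
Total hydrogens: 18.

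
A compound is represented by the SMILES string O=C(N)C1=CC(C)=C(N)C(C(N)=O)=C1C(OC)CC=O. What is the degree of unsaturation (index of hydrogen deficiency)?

7

Degree of unsaturation = (number of rings) + (number of π bonds).
Ring closures in the SMILES: 1.
π bonds: 6 double bonds (each 1 DoU) → 6 DoU from unsaturation.
Total DoU = 1 + 6 = 7.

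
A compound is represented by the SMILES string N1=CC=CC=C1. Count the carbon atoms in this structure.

Count every carbon token in the SMILES (each C, including those in ring-closure positions and inside branches).
Carbon count: 5.

5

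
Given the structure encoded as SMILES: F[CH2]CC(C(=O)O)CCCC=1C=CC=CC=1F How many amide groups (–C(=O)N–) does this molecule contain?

Scan the SMILES for the amide motif — none present.
Groups that are present: 1 carboxylic acid.

0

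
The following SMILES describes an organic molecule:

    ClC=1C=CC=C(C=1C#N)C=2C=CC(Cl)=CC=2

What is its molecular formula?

C13H7Cl2N

Walk through each heavy atom and fill implicit hydrogens from standard valence (C 4, N 3, O 2, S 2, halogen 1):
  atom 1: Cl (halogen, monovalent) → 0 H
  atom 2: C, bond orders sum to 4 (valence 4) → 0 H
  atom 3: C, bond orders sum to 3 (valence 4) → 1 H
  atom 4: C, bond orders sum to 3 (valence 4) → 1 H
  atom 5: C, bond orders sum to 3 (valence 4) → 1 H
  atom 6: C, bond orders sum to 4 (valence 4) → 0 H
  atom 7: C, bond orders sum to 4 (valence 4) → 0 H
  atom 8: C, bond orders sum to 4 (valence 4) → 0 H
  atom 9: N, bond orders sum to 3 (valence 3) → 0 H
  atom 10: C, bond orders sum to 4 (valence 4) → 0 H
  atom 11: C, bond orders sum to 3 (valence 4) → 1 H
  atom 12: C, bond orders sum to 3 (valence 4) → 1 H
  atom 13: C, bond orders sum to 4 (valence 4) → 0 H
  atom 14: Cl (halogen, monovalent) → 0 H
  atom 15: C, bond orders sum to 3 (valence 4) → 1 H
  atom 16: C, bond orders sum to 3 (valence 4) → 1 H
Totals → C:13, H:7, Cl:2, N:1.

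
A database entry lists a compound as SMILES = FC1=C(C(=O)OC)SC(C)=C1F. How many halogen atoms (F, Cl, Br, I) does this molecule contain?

2

Halogen atoms appear at heavy-atom positions 1, 12 (2×F).
Other groups present: 1 ester.
Halogen count: 2.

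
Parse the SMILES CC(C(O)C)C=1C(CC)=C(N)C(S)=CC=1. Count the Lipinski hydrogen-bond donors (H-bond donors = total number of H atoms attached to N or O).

3

Donors: find every N or O and count the H atoms it carries.
  atom 4 (O): bond orders sum to 1 → 1 H
  atom 11 (N): bond orders sum to 1 → 2 H
Lipinski HBD = 3.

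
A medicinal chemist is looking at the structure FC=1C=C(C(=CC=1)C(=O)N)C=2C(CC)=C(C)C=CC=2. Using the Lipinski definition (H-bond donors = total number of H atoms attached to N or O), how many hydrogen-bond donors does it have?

2

Donors: find every N or O and count the H atoms it carries.
  atom 9 (O): bond orders sum to 2 → 0 H
  atom 10 (N): bond orders sum to 1 → 2 H
Lipinski HBD = 2.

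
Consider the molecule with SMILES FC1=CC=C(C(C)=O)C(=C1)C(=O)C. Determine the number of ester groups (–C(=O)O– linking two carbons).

0

Scan the SMILES for the ester motif — none present.
Groups that are present: 2 ketone.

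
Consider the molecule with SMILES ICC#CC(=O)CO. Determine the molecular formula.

Walk through each heavy atom and fill implicit hydrogens from standard valence (C 4, N 3, O 2, S 2, halogen 1):
  atom 1: I (halogen, monovalent) → 0 H
  atom 2: C, bond orders sum to 2 (valence 4) → 2 H
  atom 3: C, bond orders sum to 4 (valence 4) → 0 H
  atom 4: C, bond orders sum to 4 (valence 4) → 0 H
  atom 5: C, bond orders sum to 4 (valence 4) → 0 H
  atom 6: O, bond orders sum to 2 (valence 2) → 0 H
  atom 7: C, bond orders sum to 2 (valence 4) → 2 H
  atom 8: O, bond orders sum to 1 (valence 2) → 1 H
Totals → C:5, H:5, I:1, O:2.

C5H5IO2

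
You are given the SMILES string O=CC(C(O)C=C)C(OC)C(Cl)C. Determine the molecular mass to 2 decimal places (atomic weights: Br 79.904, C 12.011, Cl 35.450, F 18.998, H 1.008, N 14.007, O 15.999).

First, the molecular formula is C9H15ClO3 (counting implicit H from valence).
  C: 9 × 12.011 = 108.099
  Cl: 1 × 35.450 = 35.450
  H: 15 × 1.008 = 15.120
  O: 3 × 15.999 = 47.997
Sum: 9×12.011 + 1×35.450 + 15×1.008 + 3×15.999 = 206.666 → 206.67 g/mol.

206.67 g/mol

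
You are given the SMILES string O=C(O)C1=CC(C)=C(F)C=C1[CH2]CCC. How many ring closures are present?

1

In SMILES, each pair of matching ring-closure digits denotes one ring-closing bond; the number of such bonds equals the number of independent rings.
Ring-closure bonds here: 1.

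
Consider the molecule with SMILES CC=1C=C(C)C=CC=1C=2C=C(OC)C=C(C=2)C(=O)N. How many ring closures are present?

2

In SMILES, each pair of matching ring-closure digits denotes one ring-closing bond; the number of such bonds equals the number of independent rings.
Ring-closure bonds here: 2.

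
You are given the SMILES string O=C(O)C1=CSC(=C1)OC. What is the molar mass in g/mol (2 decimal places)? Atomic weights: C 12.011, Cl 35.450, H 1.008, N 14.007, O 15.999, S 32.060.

158.17 g/mol

First, the molecular formula is C6H6O3S (counting implicit H from valence).
  C: 6 × 12.011 = 72.066
  H: 6 × 1.008 = 6.048
  O: 3 × 15.999 = 47.997
  S: 1 × 32.060 = 32.060
Sum: 6×12.011 + 6×1.008 + 3×15.999 + 1×32.060 = 158.171 → 158.17 g/mol.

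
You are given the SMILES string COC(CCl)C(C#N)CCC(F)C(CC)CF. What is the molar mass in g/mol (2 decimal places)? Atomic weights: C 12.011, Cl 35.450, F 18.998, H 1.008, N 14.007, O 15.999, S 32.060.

267.74 g/mol

First, the molecular formula is C12H20ClF2NO (counting implicit H from valence).
  C: 12 × 12.011 = 144.132
  Cl: 1 × 35.450 = 35.450
  F: 2 × 18.998 = 37.996
  H: 20 × 1.008 = 20.160
  N: 1 × 14.007 = 14.007
  O: 1 × 15.999 = 15.999
Sum: 12×12.011 + 1×35.450 + 2×18.998 + 20×1.008 + 1×14.007 + 1×15.999 = 267.744 → 267.74 g/mol.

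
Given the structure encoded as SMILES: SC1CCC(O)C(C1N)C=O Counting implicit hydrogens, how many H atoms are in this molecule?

13

Walk through each heavy atom and fill implicit hydrogens from standard valence (C 4, N 3, O 2, S 2, halogen 1):
  atom 1: S, bond orders sum to 1 (valence 2) → 1 H
  atom 2: C, bond orders sum to 3 (valence 4) → 1 H
  atom 3: C, bond orders sum to 2 (valence 4) → 2 H
  atom 4: C, bond orders sum to 2 (valence 4) → 2 H
  atom 5: C, bond orders sum to 3 (valence 4) → 1 H
  atom 6: O, bond orders sum to 1 (valence 2) → 1 H
  atom 7: C, bond orders sum to 3 (valence 4) → 1 H
  atom 8: C, bond orders sum to 3 (valence 4) → 1 H
  atom 9: N, bond orders sum to 1 (valence 3) → 2 H
  atom 10: C, bond orders sum to 3 (valence 4) → 1 H
  atom 11: O, bond orders sum to 2 (valence 2) → 0 H
Total hydrogens: 13.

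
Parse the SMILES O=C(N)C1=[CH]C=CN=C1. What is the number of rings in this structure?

1

In SMILES, each pair of matching ring-closure digits denotes one ring-closing bond; the number of such bonds equals the number of independent rings.
Ring-closure bonds here: 1.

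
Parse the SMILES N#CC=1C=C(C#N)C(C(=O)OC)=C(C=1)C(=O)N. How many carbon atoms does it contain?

Count every carbon token in the SMILES (each C, including those in ring-closure positions and inside branches).
Carbon count: 11.

11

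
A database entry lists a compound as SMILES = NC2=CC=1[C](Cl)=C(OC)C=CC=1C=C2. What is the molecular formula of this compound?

Walk through each heavy atom and fill implicit hydrogens from standard valence (C 4, N 3, O 2, S 2, halogen 1):
  atom 1: N, bond orders sum to 1 (valence 3) → 2 H
  atom 2: C, bond orders sum to 4 (valence 4) → 0 H
  atom 3: C, bond orders sum to 3 (valence 4) → 1 H
  atom 4: C, bond orders sum to 4 (valence 4) → 0 H
  atom 5: C with explicit H count 0
  atom 6: Cl (halogen, monovalent) → 0 H
  atom 7: C, bond orders sum to 4 (valence 4) → 0 H
  atom 8: O, bond orders sum to 2 (valence 2) → 0 H
  atom 9: C, bond orders sum to 1 (valence 4) → 3 H
  atom 10: C, bond orders sum to 3 (valence 4) → 1 H
  atom 11: C, bond orders sum to 3 (valence 4) → 1 H
  atom 12: C, bond orders sum to 4 (valence 4) → 0 H
  atom 13: C, bond orders sum to 3 (valence 4) → 1 H
  atom 14: C, bond orders sum to 3 (valence 4) → 1 H
Totals → C:11, H:10, Cl:1, N:1, O:1.

C11H10ClNO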